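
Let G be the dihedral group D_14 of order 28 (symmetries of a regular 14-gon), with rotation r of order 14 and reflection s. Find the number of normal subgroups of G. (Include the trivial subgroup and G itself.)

G has 28 subgroups. Checking conjugation-invariance by order — order 1: 1/1 normal; order 2: 1/15 normal; order 4: 0/7 normal; order 7: 1/1 normal; order 14: 3/3 normal; order 28: 1/1 normal.
Total normal subgroups: 7.

7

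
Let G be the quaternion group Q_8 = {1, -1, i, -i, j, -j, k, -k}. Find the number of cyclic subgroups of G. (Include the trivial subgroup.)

A cyclic subgroup of order d is generated by each of its φ(d) elements of order d, so the cyclic subgroups of order d number (#elements of order d)/φ(d).
Cyclic subgroups by order — order 1: 1; order 2: 1; order 4: 3.
Total: 5.

5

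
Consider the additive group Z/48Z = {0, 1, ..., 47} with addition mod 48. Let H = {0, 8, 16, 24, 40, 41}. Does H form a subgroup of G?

No

16 ∈ H but its inverse 32 ∉ H, so H is not a subgroup.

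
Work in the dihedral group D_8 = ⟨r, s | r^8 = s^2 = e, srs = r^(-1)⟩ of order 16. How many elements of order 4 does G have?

2

The elements of order 4 are: r^2, r^6.
That's 2.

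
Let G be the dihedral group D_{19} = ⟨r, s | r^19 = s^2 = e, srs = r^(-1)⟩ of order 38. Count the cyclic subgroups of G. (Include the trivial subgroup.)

21

A cyclic subgroup of order d is generated by each of its φ(d) elements of order d, so the cyclic subgroups of order d number (#elements of order d)/φ(d).
Cyclic subgroups by order — order 1: 1; order 2: 19; order 19: 1.
Total: 21.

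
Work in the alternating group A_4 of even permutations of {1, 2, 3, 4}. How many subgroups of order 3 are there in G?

|G| = 12 and 3 | 12, so subgroups of order 3 are possible by Lagrange.
The subgroups of order 3 are: {e, (1 2 3), (1 3 2)}; {e, (1 2 4), (1 4 2)}; {e, (1 3 4), (1 4 3)}; {e, (2 3 4), (2 4 3)}.
So G has 4 subgroups of order 3.

4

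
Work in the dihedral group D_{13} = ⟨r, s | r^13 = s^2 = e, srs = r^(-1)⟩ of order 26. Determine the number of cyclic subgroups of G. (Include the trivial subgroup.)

Each element a generates a cyclic subgroup ⟨a⟩; distinct elements may generate the same one (a cyclic group of order d has φ(d) generators).
Cyclic subgroups by order — order 1: 1; order 2: 13; order 13: 1.
Total: 15.

15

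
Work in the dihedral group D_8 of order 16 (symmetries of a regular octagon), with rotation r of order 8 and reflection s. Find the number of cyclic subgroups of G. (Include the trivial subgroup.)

12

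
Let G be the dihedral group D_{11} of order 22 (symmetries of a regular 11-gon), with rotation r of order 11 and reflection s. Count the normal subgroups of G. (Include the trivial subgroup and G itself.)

G has 14 subgroups. Checking conjugation-invariance by order — order 1: 1/1 normal; order 2: 0/11 normal; order 11: 1/1 normal; order 22: 1/1 normal.
Total normal subgroups: 3.

3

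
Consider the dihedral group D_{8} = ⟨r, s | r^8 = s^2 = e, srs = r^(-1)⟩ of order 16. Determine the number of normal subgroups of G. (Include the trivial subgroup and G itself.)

G has 19 subgroups. Checking conjugation-invariance by order — order 1: 1/1 normal; order 2: 1/9 normal; order 4: 1/5 normal; order 8: 3/3 normal; order 16: 1/1 normal.
Total normal subgroups: 7.

7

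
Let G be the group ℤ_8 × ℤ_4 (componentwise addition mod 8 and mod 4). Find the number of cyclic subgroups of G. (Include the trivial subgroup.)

14

Group the elements of G by the cyclic subgroup they generate; each cyclic subgroup of order d accounts for φ(d) elements.
Cyclic subgroups by order — order 1: 1; order 2: 3; order 4: 6; order 8: 4.
Total: 14.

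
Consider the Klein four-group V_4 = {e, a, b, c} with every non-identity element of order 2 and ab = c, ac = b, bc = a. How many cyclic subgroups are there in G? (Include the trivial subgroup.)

4

A cyclic subgroup of order d is generated by each of its φ(d) elements of order d, so the cyclic subgroups of order d number (#elements of order d)/φ(d).
Cyclic subgroups by order — order 1: 1; order 2: 3.
Total: 4.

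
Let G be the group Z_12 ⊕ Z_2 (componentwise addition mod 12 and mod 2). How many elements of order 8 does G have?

An element (a,b) has order lcm(ord(a), ord(b)); count pairs with lcm equal to 8.
Enumerating gives 0 such elements.

0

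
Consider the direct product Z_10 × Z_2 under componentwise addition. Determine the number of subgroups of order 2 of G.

3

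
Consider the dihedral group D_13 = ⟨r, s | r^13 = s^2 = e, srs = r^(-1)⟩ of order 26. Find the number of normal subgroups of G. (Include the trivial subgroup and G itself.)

G has 16 subgroups. Checking conjugation-invariance by order — order 1: 1/1 normal; order 2: 0/13 normal; order 13: 1/1 normal; order 26: 1/1 normal.
Total normal subgroups: 3.

3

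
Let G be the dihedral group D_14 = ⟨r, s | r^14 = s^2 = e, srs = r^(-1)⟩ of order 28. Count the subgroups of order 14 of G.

3

|G| = 28 and 14 | 28, so subgroups of order 14 are possible by Lagrange.
The subgroups of order 14 are: {e, r, r^2, r^3, r^4, r^5, r^6, r^7, r^8, r^9, r^10, r^11, r^12, r^13}; {e, r^2, r^4, r^6, r^8, r^10, r^12, s, r^2s, r^4s, r^6s, r^8s, r^10s, r^12s}; {e, r^2, r^4, r^6, r^8, r^10, r^12, rs, r^3s, r^5s, r^7s, r^9s, r^11s, r^13s}.
So G has 3 subgroups of order 14.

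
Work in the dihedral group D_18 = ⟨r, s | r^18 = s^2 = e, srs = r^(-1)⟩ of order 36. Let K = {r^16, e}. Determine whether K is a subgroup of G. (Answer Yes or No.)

No

r^16 ∈ K but its inverse r^2 ∉ K, so K is not a subgroup.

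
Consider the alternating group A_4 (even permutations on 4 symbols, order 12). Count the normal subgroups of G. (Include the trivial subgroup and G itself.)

3

G has 10 subgroups. Checking conjugation-invariance by order — order 1: 1/1 normal; order 2: 0/3 normal; order 3: 0/4 normal; order 4: 1/1 normal; order 12: 1/1 normal.
Total normal subgroups: 3.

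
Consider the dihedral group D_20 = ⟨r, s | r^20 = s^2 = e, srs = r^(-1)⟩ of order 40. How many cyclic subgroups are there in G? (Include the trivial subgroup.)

A cyclic subgroup of order d is generated by each of its φ(d) elements of order d, so the cyclic subgroups of order d number (#elements of order d)/φ(d).
Cyclic subgroups by order — order 1: 1; order 2: 21; order 4: 1; order 5: 1; order 10: 1; order 20: 1.
Total: 26.

26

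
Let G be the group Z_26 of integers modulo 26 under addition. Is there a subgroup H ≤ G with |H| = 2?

2 | 26. A subgroup of order 2 is {0, 13}.

Yes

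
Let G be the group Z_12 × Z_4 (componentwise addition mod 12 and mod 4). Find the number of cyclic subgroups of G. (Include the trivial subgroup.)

Each element a generates a cyclic subgroup ⟨a⟩; distinct elements may generate the same one (a cyclic group of order d has φ(d) generators).
Cyclic subgroups by order — order 1: 1; order 2: 3; order 3: 1; order 4: 6; order 6: 3; order 12: 6.
Total: 20.

20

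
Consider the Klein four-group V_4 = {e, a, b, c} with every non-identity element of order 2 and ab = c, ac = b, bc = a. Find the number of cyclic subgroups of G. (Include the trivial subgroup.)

4

Group the elements of G by the cyclic subgroup they generate; each cyclic subgroup of order d accounts for φ(d) elements.
Cyclic subgroups by order — order 1: 1; order 2: 3.
Total: 4.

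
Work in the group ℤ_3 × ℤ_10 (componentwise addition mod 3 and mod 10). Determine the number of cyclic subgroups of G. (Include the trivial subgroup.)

8

A cyclic subgroup of order d is generated by each of its φ(d) elements of order d, so the cyclic subgroups of order d number (#elements of order d)/φ(d).
Cyclic subgroups by order — order 1: 1; order 2: 1; order 3: 1; order 5: 1; order 6: 1; order 10: 1; order 15: 1; order 30: 1.
Total: 8.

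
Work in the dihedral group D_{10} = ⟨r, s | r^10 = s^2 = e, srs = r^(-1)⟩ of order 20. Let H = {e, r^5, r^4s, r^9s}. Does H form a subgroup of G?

|H| = 4 divides |G| = 20, consistent with Lagrange.
H contains the identity, every element's inverse is in H, and H is closed under ·: it is a subgroup.

Yes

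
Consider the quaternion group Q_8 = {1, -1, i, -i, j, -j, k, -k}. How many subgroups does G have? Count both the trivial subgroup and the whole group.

|G| = 8, so by Lagrange every subgroup order divides 8. Divisors: 1, 2, 4, 8.
Subgroups by order — order 1: 1; order 2: 1; order 4: 3; order 8: 1.
Total: 1 + 1 + 3 + 1 = 6.

6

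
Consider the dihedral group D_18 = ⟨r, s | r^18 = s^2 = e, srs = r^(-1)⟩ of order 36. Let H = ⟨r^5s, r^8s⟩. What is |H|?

|⟨r^5s⟩| = 2 and |⟨r^8s⟩| = 2, so |H| is a multiple of lcm(2, 2) = 2 and divides |G| = 36.
Closing under the operation: H = {e, r^3, r^6, r^9, r^12, r^15, r^2s, r^5s, r^8s, r^11s, r^14s, r^17s}, so |H| = 12.

12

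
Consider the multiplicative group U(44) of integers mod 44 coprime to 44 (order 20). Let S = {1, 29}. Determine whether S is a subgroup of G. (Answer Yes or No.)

29 ∈ S but its inverse 41 ∉ S, so S is not a subgroup.

No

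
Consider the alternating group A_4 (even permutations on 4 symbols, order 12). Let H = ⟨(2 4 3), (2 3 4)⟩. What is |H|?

|⟨(2 4 3)⟩| = 3 and |⟨(2 3 4)⟩| = 3, so |H| is a multiple of lcm(3, 3) = 3 and divides |G| = 12.
Closing under the operation: H = {e, (2 3 4), (2 4 3)}, so |H| = 3.

3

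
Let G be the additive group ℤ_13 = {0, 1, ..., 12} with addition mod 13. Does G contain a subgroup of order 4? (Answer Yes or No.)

No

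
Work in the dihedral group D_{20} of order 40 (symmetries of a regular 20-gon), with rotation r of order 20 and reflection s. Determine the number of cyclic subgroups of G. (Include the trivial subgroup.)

A cyclic subgroup of order d is generated by each of its φ(d) elements of order d, so the cyclic subgroups of order d number (#elements of order d)/φ(d).
Cyclic subgroups by order — order 1: 1; order 2: 21; order 4: 1; order 5: 1; order 10: 1; order 20: 1.
Total: 26.

26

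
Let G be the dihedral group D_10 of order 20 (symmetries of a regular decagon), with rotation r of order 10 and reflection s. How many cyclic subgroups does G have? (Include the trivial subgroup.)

14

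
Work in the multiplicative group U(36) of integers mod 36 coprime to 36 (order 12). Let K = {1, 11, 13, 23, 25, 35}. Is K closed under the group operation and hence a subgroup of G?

|K| = 6 divides |G| = 12, consistent with Lagrange.
K contains the identity, every element's inverse is in K, and K is closed under ·: it is a subgroup.
In fact K = ⟨23⟩.

Yes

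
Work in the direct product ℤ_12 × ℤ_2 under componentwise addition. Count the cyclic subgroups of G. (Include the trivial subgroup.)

Each element a generates a cyclic subgroup ⟨a⟩; distinct elements may generate the same one (a cyclic group of order d has φ(d) generators).
Cyclic subgroups by order — order 1: 1; order 2: 3; order 3: 1; order 4: 2; order 6: 3; order 12: 2.
Total: 12.

12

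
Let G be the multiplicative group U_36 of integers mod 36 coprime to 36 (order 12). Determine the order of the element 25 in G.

3

Compute successive powers of 25 mod 36: 25, 13, 1; 25^3 ≡ 1 (mod 36).
So |⟨25⟩| = 3.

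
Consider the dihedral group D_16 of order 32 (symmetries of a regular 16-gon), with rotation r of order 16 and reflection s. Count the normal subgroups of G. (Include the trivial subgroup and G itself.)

8

G has 36 subgroups. Checking conjugation-invariance by order — order 1: 1/1 normal; order 2: 1/17 normal; order 4: 1/9 normal; order 8: 1/5 normal; order 16: 3/3 normal; order 32: 1/1 normal.
Total normal subgroups: 8.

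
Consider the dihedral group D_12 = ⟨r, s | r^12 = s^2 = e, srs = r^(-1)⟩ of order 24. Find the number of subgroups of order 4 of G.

|G| = 24 and 4 | 24, so subgroups of order 4 are possible by Lagrange.
The subgroups of order 4 are: {e, r^6, r^4s, r^10s}; {e, r^6, r^5s, r^11s}; {e, r^6, r^2s, r^8s}; {e, r^3, r^6, r^9}; … (7 in all).
So G has 7 subgroups of order 4.

7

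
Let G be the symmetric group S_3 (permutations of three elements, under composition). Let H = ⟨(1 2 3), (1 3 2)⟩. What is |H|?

|⟨(1 2 3)⟩| = 3 and |⟨(1 3 2)⟩| = 3, so |H| is a multiple of lcm(3, 3) = 3 and divides |G| = 6.
Closing under the operation: H = {e, (1 2 3), (1 3 2)}, so |H| = 3.

3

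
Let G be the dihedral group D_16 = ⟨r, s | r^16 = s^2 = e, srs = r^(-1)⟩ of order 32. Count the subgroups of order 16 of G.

3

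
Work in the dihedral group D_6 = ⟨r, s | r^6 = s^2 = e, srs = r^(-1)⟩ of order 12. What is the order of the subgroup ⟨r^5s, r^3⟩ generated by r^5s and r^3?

|⟨r^5s⟩| = 2 and |⟨r^3⟩| = 2, so |H| is a multiple of lcm(2, 2) = 2 and divides |G| = 12.
Closing under the operation: H = {e, r^3, r^2s, r^5s}, so |H| = 4.

4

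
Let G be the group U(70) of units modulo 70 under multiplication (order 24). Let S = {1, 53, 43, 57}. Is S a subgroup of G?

53 ∈ S but its inverse 37 ∉ S, so S is not a subgroup.

No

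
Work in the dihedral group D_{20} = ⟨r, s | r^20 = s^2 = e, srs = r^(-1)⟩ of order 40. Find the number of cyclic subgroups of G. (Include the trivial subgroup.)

A cyclic subgroup of order d is generated by each of its φ(d) elements of order d, so the cyclic subgroups of order d number (#elements of order d)/φ(d).
Cyclic subgroups by order — order 1: 1; order 2: 21; order 4: 1; order 5: 1; order 10: 1; order 20: 1.
Total: 26.

26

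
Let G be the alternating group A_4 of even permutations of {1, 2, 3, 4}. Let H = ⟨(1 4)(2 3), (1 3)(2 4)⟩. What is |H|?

4

|⟨(1 4)(2 3)⟩| = 2 and |⟨(1 3)(2 4)⟩| = 2, so |H| is a multiple of lcm(2, 2) = 2 and divides |G| = 12.
Closing under the operation: H = {e, (1 2)(3 4), (1 3)(2 4), (1 4)(2 3)}, so |H| = 4.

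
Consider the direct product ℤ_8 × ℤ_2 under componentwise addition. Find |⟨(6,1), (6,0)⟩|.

|⟨(6,1)⟩| = 4 and |⟨(6,0)⟩| = 4, so |H| is a multiple of lcm(4, 4) = 4 and divides |G| = 16.
Closing under the operation: H = {(0,0), (0,1), (2,0), (2,1), (4,0), (4,1), (6,0), (6,1)}, so |H| = 8.

8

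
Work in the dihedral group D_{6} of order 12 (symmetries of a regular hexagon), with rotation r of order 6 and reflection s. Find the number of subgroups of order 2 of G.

|G| = 12 and 2 | 12, so subgroups of order 2 are possible by Lagrange.
The subgroups of order 2 are: {e, r^2s}; {e, r^3}; {e, r^3s}; {e, r^4s}; … (7 in all).
So G has 7 subgroups of order 2.

7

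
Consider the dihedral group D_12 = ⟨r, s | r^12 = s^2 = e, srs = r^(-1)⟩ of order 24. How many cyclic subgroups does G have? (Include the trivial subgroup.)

Each element a generates a cyclic subgroup ⟨a⟩; distinct elements may generate the same one (a cyclic group of order d has φ(d) generators).
Cyclic subgroups by order — order 1: 1; order 2: 13; order 3: 1; order 4: 1; order 6: 1; order 12: 1.
Total: 18.

18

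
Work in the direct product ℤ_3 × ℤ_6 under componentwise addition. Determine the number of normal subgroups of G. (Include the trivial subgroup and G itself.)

12

G is abelian, so every subgroup is normal.
G has 12 subgroups in total, hence 12 normal subgroups.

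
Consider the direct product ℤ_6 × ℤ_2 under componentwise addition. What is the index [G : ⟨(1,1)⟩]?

2

|⟨(1,1)⟩| = 6 and |G| = 12.
By Lagrange, [G : H] = |G|/|H| = 12/6 = 2.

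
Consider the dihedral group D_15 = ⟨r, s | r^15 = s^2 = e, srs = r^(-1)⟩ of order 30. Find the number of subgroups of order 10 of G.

|G| = 30 and 10 | 30, so subgroups of order 10 are possible by Lagrange.
The subgroups of order 10 are: {e, r^3, r^6, r^9, r^12, rs, r^4s, r^7s, r^10s, r^13s}; {e, r^3, r^6, r^9, r^12, r^2s, r^5s, r^8s, r^11s, r^14s}; {e, r^3, r^6, r^9, r^12, s, r^3s, r^6s, r^9s, r^12s}.
So G has 3 subgroups of order 10.

3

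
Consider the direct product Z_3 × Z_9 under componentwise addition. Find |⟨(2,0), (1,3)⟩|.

|⟨(2,0)⟩| = 3 and |⟨(1,3)⟩| = 3, so |H| is a multiple of lcm(3, 3) = 3 and divides |G| = 27.
Closing under the operation: H = {(0,0), (0,3), (0,6), (1,0), (1,3), (1,6), (2,0), (2,3), (2,6)}, so |H| = 9.

9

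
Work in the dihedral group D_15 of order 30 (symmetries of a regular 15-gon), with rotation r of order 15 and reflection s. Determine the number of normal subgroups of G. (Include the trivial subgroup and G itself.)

G has 28 subgroups. Checking conjugation-invariance by order — order 1: 1/1 normal; order 2: 0/15 normal; order 3: 1/1 normal; order 5: 1/1 normal; order 6: 0/5 normal; order 10: 0/3 normal; order 15: 1/1 normal; order 30: 1/1 normal.
Total normal subgroups: 5.

5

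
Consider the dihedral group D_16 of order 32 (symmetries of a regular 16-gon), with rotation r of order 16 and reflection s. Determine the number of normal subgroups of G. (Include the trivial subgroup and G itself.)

G has 36 subgroups. Checking conjugation-invariance by order — order 1: 1/1 normal; order 2: 1/17 normal; order 4: 1/9 normal; order 8: 1/5 normal; order 16: 3/3 normal; order 32: 1/1 normal.
Total normal subgroups: 8.

8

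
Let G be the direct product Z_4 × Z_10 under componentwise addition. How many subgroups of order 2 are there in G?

|G| = 40 and 2 | 40, so subgroups of order 2 are possible by Lagrange.
The subgroups of order 2 are: {(0,0), (0,5)}; {(0,0), (2,0)}; {(0,0), (2,5)}.
So G has 3 subgroups of order 2.

3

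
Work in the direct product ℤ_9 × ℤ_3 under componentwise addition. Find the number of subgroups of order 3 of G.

4

|G| = 27 and 3 | 27, so subgroups of order 3 are possible by Lagrange.
The subgroups of order 3 are: {(0,0), (0,1), (0,2)}; {(0,0), (3,0), (6,0)}; {(0,0), (3,1), (6,2)}; {(0,0), (3,2), (6,1)}.
So G has 4 subgroups of order 3.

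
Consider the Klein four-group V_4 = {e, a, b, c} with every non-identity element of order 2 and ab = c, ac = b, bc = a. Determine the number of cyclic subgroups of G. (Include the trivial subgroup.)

Each element a generates a cyclic subgroup ⟨a⟩; distinct elements may generate the same one (a cyclic group of order d has φ(d) generators).
Cyclic subgroups by order — order 1: 1; order 2: 3.
Total: 4.

4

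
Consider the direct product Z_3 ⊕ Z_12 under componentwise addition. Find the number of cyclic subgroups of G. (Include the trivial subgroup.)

15

Each element a generates a cyclic subgroup ⟨a⟩; distinct elements may generate the same one (a cyclic group of order d has φ(d) generators).
Cyclic subgroups by order — order 1: 1; order 2: 1; order 3: 4; order 4: 1; order 6: 4; order 12: 4.
Total: 15.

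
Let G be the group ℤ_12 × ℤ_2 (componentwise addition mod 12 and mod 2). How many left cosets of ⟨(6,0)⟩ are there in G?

|⟨(6,0)⟩| = 2 and |G| = 24.
By Lagrange, [G : H] = |G|/|H| = 24/2 = 12.

12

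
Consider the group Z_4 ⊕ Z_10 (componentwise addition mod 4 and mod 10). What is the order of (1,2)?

The order of (1,2) in Z_4 × Z_10 is lcm(ord(1) in Z_4, ord(2) in Z_10).
ord(1) = 4 and ord(2) = 5, so |⟨(1,2)⟩| = lcm(4, 5) = 20.

20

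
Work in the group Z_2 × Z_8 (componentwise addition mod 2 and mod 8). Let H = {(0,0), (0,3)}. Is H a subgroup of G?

No

(0,3) ∈ H but its inverse (0,5) ∉ H, so H is not a subgroup.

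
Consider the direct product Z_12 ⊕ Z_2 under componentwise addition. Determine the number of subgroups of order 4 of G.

3

|G| = 24 and 4 | 24, so subgroups of order 4 are possible by Lagrange.
The subgroups of order 4 are: {(0,0), (0,1), (6,0), (6,1)}; {(0,0), (3,0), (6,0), (9,0)}; {(0,0), (3,1), (6,0), (9,1)}.
So G has 3 subgroups of order 4.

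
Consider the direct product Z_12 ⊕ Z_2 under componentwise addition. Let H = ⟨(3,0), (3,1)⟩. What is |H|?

|⟨(3,0)⟩| = 4 and |⟨(3,1)⟩| = 4, so |H| is a multiple of lcm(4, 4) = 4 and divides |G| = 24.
Closing under the operation: H = {(0,0), (0,1), (3,0), (3,1), (6,0), (6,1), (9,0), (9,1)}, so |H| = 8.

8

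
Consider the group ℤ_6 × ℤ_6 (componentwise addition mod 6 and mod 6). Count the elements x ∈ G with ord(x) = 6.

24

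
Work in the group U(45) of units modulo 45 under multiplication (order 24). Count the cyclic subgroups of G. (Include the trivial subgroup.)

12

A cyclic subgroup of order d is generated by each of its φ(d) elements of order d, so the cyclic subgroups of order d number (#elements of order d)/φ(d).
Cyclic subgroups by order — order 1: 1; order 2: 3; order 3: 1; order 4: 2; order 6: 3; order 12: 2.
Total: 12.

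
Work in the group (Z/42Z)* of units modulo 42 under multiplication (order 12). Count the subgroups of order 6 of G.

3

|G| = 12 and 6 | 12, so subgroups of order 6 are possible by Lagrange.
The subgroups of order 6 are: {1, 11, 23, 25, 29, 37}; {1, 13, 19, 25, 31, 37}; {1, 5, 17, 25, 37, 41}.
So G has 3 subgroups of order 6.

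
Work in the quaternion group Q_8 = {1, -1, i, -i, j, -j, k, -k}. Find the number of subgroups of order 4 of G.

|G| = 8 and 4 | 8, so subgroups of order 4 are possible by Lagrange.
The subgroups of order 4 are: {1, -1, i, -i}; {1, -1, j, -j}; {1, -1, k, -k}.
So G has 3 subgroups of order 4.

3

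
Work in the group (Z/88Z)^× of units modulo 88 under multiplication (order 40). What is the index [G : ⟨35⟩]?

|⟨35⟩| = 10 and |G| = 40.
By Lagrange, [G : H] = |G|/|H| = 40/10 = 4.

4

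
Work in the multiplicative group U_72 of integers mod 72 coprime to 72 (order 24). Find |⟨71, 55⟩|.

4

|⟨71⟩| = 2 and |⟨55⟩| = 2, so |H| is a multiple of lcm(2, 2) = 2 and divides |G| = 24.
Closing under the operation: H = {1, 17, 55, 71}, so |H| = 4.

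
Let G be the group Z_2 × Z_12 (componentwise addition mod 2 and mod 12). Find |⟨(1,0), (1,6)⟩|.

|⟨(1,0)⟩| = 2 and |⟨(1,6)⟩| = 2, so |H| is a multiple of lcm(2, 2) = 2 and divides |G| = 24.
Closing under the operation: H = {(0,0), (0,6), (1,0), (1,6)}, so |H| = 4.

4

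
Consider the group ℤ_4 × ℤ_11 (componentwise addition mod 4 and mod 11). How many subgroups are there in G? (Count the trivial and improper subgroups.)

|G| = 44, so by Lagrange every subgroup order divides 44. Divisors: 1, 2, 4, 11, 22, 44.
Subgroups by order — order 1: 1; order 2: 1; order 4: 1; order 11: 1; order 22: 1; order 44: 1.
Total: 1 + 1 + 1 + 1 + 1 + 1 = 6.

6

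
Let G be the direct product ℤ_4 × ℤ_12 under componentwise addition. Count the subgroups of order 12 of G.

|G| = 48 and 12 | 48, so subgroups of order 12 are possible by Lagrange.
The subgroups of order 12 are: {(0,0), (0,1), (0,2), (0,3), (0,4), (0,5), (0,6), (0,7), (0,8), (0,9), (0,10), (0,11)}; {(0,0), (0,2), (0,4), (0,6), (0,8), (0,10), (2,0), (2,2), (2,4), (2,6), (2,8), (2,10)}; {(0,0), (0,2), (0,4), (0,6), (0,8), (0,10), (2,1), (2,3), (2,5), (2,7), (2,9), (2,11)}; {(0,0), (0,4), (0,8), (1,0), (1,4), (1,8), (2,0), (2,4), (2,8), (3,0), (3,4), (3,8)}; … (7 in all).
So G has 7 subgroups of order 12.

7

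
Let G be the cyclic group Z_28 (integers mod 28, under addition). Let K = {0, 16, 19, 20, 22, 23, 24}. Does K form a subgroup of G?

No

16 ∈ K but its inverse 12 ∉ K, so K is not a subgroup.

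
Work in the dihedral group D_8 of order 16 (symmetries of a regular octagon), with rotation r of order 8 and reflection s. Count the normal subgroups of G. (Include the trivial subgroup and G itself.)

G has 19 subgroups. Checking conjugation-invariance by order — order 1: 1/1 normal; order 2: 1/9 normal; order 4: 1/5 normal; order 8: 3/3 normal; order 16: 1/1 normal.
Total normal subgroups: 7.

7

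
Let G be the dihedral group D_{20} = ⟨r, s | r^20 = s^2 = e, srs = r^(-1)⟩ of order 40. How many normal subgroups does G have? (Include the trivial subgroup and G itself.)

9

G has 48 subgroups. Checking conjugation-invariance by order — order 1: 1/1 normal; order 2: 1/21 normal; order 4: 1/11 normal; order 5: 1/1 normal; order 8: 0/5 normal; order 10: 1/5 normal; order 20: 3/3 normal; order 40: 1/1 normal.
Total normal subgroups: 9.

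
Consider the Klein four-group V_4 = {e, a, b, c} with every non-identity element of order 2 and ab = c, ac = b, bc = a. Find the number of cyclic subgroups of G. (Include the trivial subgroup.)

4

A cyclic subgroup of order d is generated by each of its φ(d) elements of order d, so the cyclic subgroups of order d number (#elements of order d)/φ(d).
Cyclic subgroups by order — order 1: 1; order 2: 3.
Total: 4.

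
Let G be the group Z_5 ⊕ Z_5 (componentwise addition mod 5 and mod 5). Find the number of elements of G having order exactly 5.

24

An element (a,b) has order lcm(ord(a), ord(b)); count pairs with lcm equal to 5.
Enumerating gives 24 such elements.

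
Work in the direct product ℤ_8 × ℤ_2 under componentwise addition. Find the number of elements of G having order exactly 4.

An element (a,b) has order lcm(ord(a), ord(b)); count pairs with lcm equal to 4.
Enumerating gives 4 such elements.

4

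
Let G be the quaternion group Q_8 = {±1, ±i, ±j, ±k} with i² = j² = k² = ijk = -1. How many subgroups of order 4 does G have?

3

|G| = 8 and 4 | 8, so subgroups of order 4 are possible by Lagrange.
The subgroups of order 4 are: {1, -1, i, -i}; {1, -1, j, -j}; {1, -1, k, -k}.
So G has 3 subgroups of order 4.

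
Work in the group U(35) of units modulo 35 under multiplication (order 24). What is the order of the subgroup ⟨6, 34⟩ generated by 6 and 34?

4

|⟨6⟩| = 2 and |⟨34⟩| = 2, so |H| is a multiple of lcm(2, 2) = 2 and divides |G| = 24.
Closing under the operation: H = {1, 6, 29, 34}, so |H| = 4.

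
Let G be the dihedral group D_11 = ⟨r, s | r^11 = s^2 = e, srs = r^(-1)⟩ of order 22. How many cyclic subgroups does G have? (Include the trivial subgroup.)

13

Group the elements of G by the cyclic subgroup they generate; each cyclic subgroup of order d accounts for φ(d) elements.
Cyclic subgroups by order — order 1: 1; order 2: 11; order 11: 1.
Total: 13.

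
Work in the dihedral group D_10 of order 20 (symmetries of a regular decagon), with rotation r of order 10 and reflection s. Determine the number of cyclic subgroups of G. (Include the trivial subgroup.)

14

Each element a generates a cyclic subgroup ⟨a⟩; distinct elements may generate the same one (a cyclic group of order d has φ(d) generators).
Cyclic subgroups by order — order 1: 1; order 2: 11; order 5: 1; order 10: 1.
Total: 14.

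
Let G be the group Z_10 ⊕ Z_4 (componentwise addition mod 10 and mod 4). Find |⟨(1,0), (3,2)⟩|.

20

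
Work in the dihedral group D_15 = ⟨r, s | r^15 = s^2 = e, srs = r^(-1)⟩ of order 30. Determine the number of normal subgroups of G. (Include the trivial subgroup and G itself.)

5

G has 28 subgroups. Checking conjugation-invariance by order — order 1: 1/1 normal; order 2: 0/15 normal; order 3: 1/1 normal; order 5: 1/1 normal; order 6: 0/5 normal; order 10: 0/3 normal; order 15: 1/1 normal; order 30: 1/1 normal.
Total normal subgroups: 5.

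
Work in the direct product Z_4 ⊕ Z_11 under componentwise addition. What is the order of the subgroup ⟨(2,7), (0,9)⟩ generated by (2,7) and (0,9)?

22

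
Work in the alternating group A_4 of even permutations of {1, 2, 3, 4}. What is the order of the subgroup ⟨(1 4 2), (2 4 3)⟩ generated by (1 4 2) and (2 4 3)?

12

|⟨(1 4 2)⟩| = 3 and |⟨(2 4 3)⟩| = 3, so |H| is a multiple of lcm(3, 3) = 3 and divides |G| = 12.
Closing {(1 4 2), (2 4 3)} under the group operation gives all of G, so |H| = 12.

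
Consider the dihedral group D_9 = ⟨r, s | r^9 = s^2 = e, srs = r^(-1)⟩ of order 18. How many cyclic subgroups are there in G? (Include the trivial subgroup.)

12

Group the elements of G by the cyclic subgroup they generate; each cyclic subgroup of order d accounts for φ(d) elements.
Cyclic subgroups by order — order 1: 1; order 2: 9; order 3: 1; order 9: 1.
Total: 12.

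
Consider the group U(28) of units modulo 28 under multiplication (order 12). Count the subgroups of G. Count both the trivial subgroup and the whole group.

|G| = 12, so by Lagrange every subgroup order divides 12. Divisors: 1, 2, 3, 4, 6, 12.
Subgroups by order — order 1: 1; order 2: 3; order 3: 1; order 4: 1; order 6: 3; order 12: 1.
Total: 1 + 3 + 1 + 1 + 3 + 1 = 10.

10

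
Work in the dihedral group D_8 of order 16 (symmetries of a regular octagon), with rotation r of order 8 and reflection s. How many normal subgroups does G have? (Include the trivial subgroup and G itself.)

7

G has 19 subgroups. Checking conjugation-invariance by order — order 1: 1/1 normal; order 2: 1/9 normal; order 4: 1/5 normal; order 8: 3/3 normal; order 16: 1/1 normal.
Total normal subgroups: 7.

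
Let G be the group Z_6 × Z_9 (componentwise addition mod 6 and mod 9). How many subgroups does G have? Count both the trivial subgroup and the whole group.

20

|G| = 54, so by Lagrange every subgroup order divides 54. Divisors: 1, 2, 3, 6, 9, 18, 27, 54.
Subgroups by order — order 1: 1; order 2: 1; order 3: 4; order 6: 4; order 9: 4; order 18: 4; order 27: 1; order 54: 1.
Total: 1 + 1 + 4 + 4 + 4 + 4 + 1 + 1 = 20.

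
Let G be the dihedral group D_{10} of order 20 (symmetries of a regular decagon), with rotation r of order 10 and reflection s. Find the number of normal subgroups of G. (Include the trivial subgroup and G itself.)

7

G has 22 subgroups. Checking conjugation-invariance by order — order 1: 1/1 normal; order 2: 1/11 normal; order 4: 0/5 normal; order 5: 1/1 normal; order 10: 3/3 normal; order 20: 1/1 normal.
Total normal subgroups: 7.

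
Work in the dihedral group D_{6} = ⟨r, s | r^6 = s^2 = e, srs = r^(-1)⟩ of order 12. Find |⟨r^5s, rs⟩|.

|⟨r^5s⟩| = 2 and |⟨rs⟩| = 2, so |H| is a multiple of lcm(2, 2) = 2 and divides |G| = 12.
Closing under the operation: H = {e, r^2, r^4, rs, r^3s, r^5s}, so |H| = 6.

6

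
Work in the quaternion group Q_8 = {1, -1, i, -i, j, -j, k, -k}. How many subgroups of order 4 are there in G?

3

|G| = 8 and 4 | 8, so subgroups of order 4 are possible by Lagrange.
The subgroups of order 4 are: {1, -1, i, -i}; {1, -1, j, -j}; {1, -1, k, -k}.
So G has 3 subgroups of order 4.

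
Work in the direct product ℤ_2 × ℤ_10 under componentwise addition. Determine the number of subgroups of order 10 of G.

3

|G| = 20 and 10 | 20, so subgroups of order 10 are possible by Lagrange.
The subgroups of order 10 are: {(0,0), (0,1), (0,2), (0,3), (0,4), (0,5), (0,6), (0,7), (0,8), (0,9)}; {(0,0), (0,2), (0,4), (0,6), (0,8), (1,0), (1,2), (1,4), (1,6), (1,8)}; {(0,0), (0,2), (0,4), (0,6), (0,8), (1,1), (1,3), (1,5), (1,7), (1,9)}.
So G has 3 subgroups of order 10.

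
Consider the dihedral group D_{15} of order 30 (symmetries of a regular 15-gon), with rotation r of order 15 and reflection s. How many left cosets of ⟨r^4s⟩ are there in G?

15

|⟨r^4s⟩| = 2 and |G| = 30.
By Lagrange, [G : H] = |G|/|H| = 30/2 = 15.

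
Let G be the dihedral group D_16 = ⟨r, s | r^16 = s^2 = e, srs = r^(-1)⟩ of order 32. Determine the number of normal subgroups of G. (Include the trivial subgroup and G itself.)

8

G has 36 subgroups. Checking conjugation-invariance by order — order 1: 1/1 normal; order 2: 1/17 normal; order 4: 1/9 normal; order 8: 1/5 normal; order 16: 3/3 normal; order 32: 1/1 normal.
Total normal subgroups: 8.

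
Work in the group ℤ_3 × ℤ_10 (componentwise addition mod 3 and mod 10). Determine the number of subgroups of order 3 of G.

1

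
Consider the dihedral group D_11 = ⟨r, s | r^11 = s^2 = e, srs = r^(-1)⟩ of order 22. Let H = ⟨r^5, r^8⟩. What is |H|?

11

|⟨r^5⟩| = 11 and |⟨r^8⟩| = 11, so |H| is a multiple of lcm(11, 11) = 11 and divides |G| = 22.
Closing under the operation: H = {e, r, r^2, r^3, r^4, r^5, r^6, r^7, r^8, r^9, r^10}, so |H| = 11.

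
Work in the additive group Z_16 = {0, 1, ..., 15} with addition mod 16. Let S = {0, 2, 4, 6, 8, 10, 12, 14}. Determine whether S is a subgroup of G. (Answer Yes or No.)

Yes

|S| = 8 divides |G| = 16, consistent with Lagrange.
S contains the identity, every element's inverse is in S, and S is closed under +: it is a subgroup.
In fact S = ⟨2⟩.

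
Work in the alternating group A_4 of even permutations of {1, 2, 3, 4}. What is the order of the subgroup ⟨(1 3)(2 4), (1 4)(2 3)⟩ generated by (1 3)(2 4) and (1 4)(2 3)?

4

|⟨(1 3)(2 4)⟩| = 2 and |⟨(1 4)(2 3)⟩| = 2, so |H| is a multiple of lcm(2, 2) = 2 and divides |G| = 12.
Closing under the operation: H = {e, (1 2)(3 4), (1 3)(2 4), (1 4)(2 3)}, so |H| = 4.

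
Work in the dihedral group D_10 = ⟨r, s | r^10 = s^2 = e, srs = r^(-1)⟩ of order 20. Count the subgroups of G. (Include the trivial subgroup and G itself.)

22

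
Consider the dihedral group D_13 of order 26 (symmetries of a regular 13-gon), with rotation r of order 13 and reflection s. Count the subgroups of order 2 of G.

|G| = 26 and 2 | 26, so subgroups of order 2 are possible by Lagrange.
The subgroups of order 2 are: {e, r^10s}; {e, r^11s}; {e, r^12s}; {e, r^2s}; … (13 in all).
So G has 13 subgroups of order 2.

13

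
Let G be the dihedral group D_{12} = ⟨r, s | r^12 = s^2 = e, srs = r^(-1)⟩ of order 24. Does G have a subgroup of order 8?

Yes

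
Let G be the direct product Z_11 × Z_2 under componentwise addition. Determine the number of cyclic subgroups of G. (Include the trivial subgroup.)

4

A cyclic subgroup of order d is generated by each of its φ(d) elements of order d, so the cyclic subgroups of order d number (#elements of order d)/φ(d).
Cyclic subgroups by order — order 1: 1; order 2: 1; order 11: 1; order 22: 1.
Total: 4.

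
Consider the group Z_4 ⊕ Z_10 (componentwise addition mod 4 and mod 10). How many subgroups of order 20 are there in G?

3

|G| = 40 and 20 | 40, so subgroups of order 20 are possible by Lagrange.
The subgroups of order 20 are: {(0,0), (0,1), (0,2), (0,3), (0,4), (0,5), (0,6), (0,7), (0,8), (0,9), (2,0), (2,1), (2,2), (2,3), (2,4), (2,5), (2,6), (2,7), (2,8), (2,9)}; {(0,0), (0,2), (0,4), (0,6), (0,8), (1,0), (1,2), (1,4), (1,6), (1,8), (2,0), (2,2), (2,4), (2,6), (2,8), (3,0), (3,2), (3,4), (3,6), (3,8)}; {(0,0), (0,2), (0,4), (0,6), (0,8), (1,1), (1,3), (1,5), (1,7), (1,9), (2,0), (2,2), (2,4), (2,6), (2,8), (3,1), (3,3), (3,5), (3,7), (3,9)}.
So G has 3 subgroups of order 20.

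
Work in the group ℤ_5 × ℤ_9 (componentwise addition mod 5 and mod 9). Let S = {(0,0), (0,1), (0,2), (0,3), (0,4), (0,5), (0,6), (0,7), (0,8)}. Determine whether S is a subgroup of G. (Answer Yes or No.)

Yes

|S| = 9 divides |G| = 45, consistent with Lagrange.
S contains the identity, every element's inverse is in S, and S is closed under +: it is a subgroup.
In fact S = ⟨(0,1)⟩.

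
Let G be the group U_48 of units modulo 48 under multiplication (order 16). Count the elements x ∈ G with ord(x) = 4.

8

The elements of order 4 are: 5, 11, 13, 19, 29, 35, 37, 43.
That's 8.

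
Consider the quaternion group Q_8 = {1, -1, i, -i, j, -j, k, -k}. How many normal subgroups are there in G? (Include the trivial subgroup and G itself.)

6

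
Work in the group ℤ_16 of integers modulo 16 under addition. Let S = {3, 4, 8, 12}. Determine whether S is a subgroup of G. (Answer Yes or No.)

No

The identity 0 ∉ S, so S is not a subgroup.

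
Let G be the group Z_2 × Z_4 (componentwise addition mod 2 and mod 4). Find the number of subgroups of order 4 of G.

|G| = 8 and 4 | 8, so subgroups of order 4 are possible by Lagrange.
The subgroups of order 4 are: {(0,0), (0,1), (0,2), (0,3)}; {(0,0), (0,2), (1,0), (1,2)}; {(0,0), (0,2), (1,1), (1,3)}.
So G has 3 subgroups of order 4.

3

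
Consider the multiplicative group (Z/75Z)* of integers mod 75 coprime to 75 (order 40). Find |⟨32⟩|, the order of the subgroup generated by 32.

4

Compute successive powers of 32 mod 75: 32, 49, 68, 1; 32^4 ≡ 1 (mod 75).
So |⟨32⟩| = 4.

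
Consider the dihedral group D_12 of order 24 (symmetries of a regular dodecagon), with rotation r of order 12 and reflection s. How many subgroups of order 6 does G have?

5

|G| = 24 and 6 | 24, so subgroups of order 6 are possible by Lagrange.
The subgroups of order 6 are: {e, r^2, r^4, r^6, r^8, r^10}; {e, r^4, r^8, r^2s, r^6s, r^10s}; {e, r^4, r^8, r^3s, r^7s, r^11s}; {e, r^4, r^8, s, r^4s, r^8s}; … (5 in all).
So G has 5 subgroups of order 6.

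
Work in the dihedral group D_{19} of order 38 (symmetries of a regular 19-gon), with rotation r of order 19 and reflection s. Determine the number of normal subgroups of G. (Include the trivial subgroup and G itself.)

G has 22 subgroups. Checking conjugation-invariance by order — order 1: 1/1 normal; order 2: 0/19 normal; order 19: 1/1 normal; order 38: 1/1 normal.
Total normal subgroups: 3.

3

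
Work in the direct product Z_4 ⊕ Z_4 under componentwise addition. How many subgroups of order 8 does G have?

|G| = 16 and 8 | 16, so subgroups of order 8 are possible by Lagrange.
The subgroups of order 8 are: {(0,0), (0,1), (0,2), (0,3), (2,0), (2,1), (2,2), (2,3)}; {(0,0), (0,2), (1,0), (1,2), (2,0), (2,2), (3,0), (3,2)}; {(0,0), (0,2), (1,1), (1,3), (2,0), (2,2), (3,1), (3,3)}.
So G has 3 subgroups of order 8.

3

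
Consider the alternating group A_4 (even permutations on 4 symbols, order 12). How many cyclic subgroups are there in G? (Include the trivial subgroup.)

8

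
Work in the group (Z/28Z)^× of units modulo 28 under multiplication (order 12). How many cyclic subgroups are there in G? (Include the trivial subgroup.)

8

Group the elements of G by the cyclic subgroup they generate; each cyclic subgroup of order d accounts for φ(d) elements.
Cyclic subgroups by order — order 1: 1; order 2: 3; order 3: 1; order 6: 3.
Total: 8.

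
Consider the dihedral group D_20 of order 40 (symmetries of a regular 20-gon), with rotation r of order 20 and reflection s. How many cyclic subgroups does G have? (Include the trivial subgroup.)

26

Group the elements of G by the cyclic subgroup they generate; each cyclic subgroup of order d accounts for φ(d) elements.
Cyclic subgroups by order — order 1: 1; order 2: 21; order 4: 1; order 5: 1; order 10: 1; order 20: 1.
Total: 26.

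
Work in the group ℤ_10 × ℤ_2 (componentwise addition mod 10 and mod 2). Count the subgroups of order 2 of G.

3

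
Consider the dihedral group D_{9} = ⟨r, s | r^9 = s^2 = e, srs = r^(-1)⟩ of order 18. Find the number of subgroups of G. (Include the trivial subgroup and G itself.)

|G| = 18, so by Lagrange every subgroup order divides 18. Divisors: 1, 2, 3, 6, 9, 18.
Subgroups by order — order 1: 1; order 2: 9; order 3: 1; order 6: 3; order 9: 1; order 18: 1.
Total: 1 + 9 + 1 + 3 + 1 + 1 = 16.

16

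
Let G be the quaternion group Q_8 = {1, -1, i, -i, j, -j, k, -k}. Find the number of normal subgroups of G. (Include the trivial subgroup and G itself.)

G has 6 subgroups. Checking conjugation-invariance by order — order 1: 1/1 normal; order 2: 1/1 normal; order 4: 3/3 normal; order 8: 1/1 normal.
Total normal subgroups: 6.

6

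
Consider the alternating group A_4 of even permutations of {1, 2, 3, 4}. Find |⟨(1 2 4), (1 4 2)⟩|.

|⟨(1 2 4)⟩| = 3 and |⟨(1 4 2)⟩| = 3, so |H| is a multiple of lcm(3, 3) = 3 and divides |G| = 12.
Closing under the operation: H = {e, (1 2 4), (1 4 2)}, so |H| = 3.

3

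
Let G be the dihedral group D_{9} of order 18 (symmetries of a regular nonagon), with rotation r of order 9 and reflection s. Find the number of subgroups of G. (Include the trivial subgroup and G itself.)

16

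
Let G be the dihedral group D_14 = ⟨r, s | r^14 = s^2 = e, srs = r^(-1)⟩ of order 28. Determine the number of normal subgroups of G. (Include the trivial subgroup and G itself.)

7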